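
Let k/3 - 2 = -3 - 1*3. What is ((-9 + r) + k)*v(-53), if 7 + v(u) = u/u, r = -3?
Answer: 144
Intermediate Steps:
k = -12 (k = 6 + 3*(-3 - 1*3) = 6 + 3*(-3 - 3) = 6 + 3*(-6) = 6 - 18 = -12)
v(u) = -6 (v(u) = -7 + u/u = -7 + 1 = -6)
((-9 + r) + k)*v(-53) = ((-9 - 3) - 12)*(-6) = (-12 - 12)*(-6) = -24*(-6) = 144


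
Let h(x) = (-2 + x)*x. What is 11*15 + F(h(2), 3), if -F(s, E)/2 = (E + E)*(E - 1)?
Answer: 141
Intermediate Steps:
h(x) = x*(-2 + x)
F(s, E) = -4*E*(-1 + E) (F(s, E) = -2*(E + E)*(E - 1) = -2*2*E*(-1 + E) = -4*E*(-1 + E))
11*15 + F(h(2), 3) = 11*15 + 4*3*(1 - 1*3) = 165 + 4*3*(1 - 3) = 165 + 4*3*(-2) = 165 - 24 = 141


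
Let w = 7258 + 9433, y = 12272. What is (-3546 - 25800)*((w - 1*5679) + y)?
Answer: -683292264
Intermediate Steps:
w = 16691
(-3546 - 25800)*((w - 1*5679) + y) = (-3546 - 25800)*((16691 - 1*5679) + 12272) = -29346*((16691 - 5679) + 12272) = -29346*(11012 + 12272) = -29346*23284 = -683292264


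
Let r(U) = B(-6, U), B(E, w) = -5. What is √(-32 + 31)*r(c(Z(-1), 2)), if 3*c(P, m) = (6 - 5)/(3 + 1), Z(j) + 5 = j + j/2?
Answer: -5*I ≈ -5.0*I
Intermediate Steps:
Z(j) = -5 + 3*j/2 (Z(j) = -5 + (j + j/2) = -5 + 3*j/2)
c(P, m) = 1/12 (c(P, m) = ((6 - 5)/(3 + 1))/3 = (1/4)/3 = (1*(¼))/3 = (⅓)*(¼) = 1/12)
r(U) = -5
√(-32 + 31)*r(c(Z(-1), 2)) = √(-32 + 31)*(-5) = √(-1)*(-5) = I*(-5) = -5*I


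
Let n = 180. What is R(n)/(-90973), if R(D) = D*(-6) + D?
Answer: 900/90973 ≈ 0.0098930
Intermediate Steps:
R(D) = -5*D (R(D) = -6*D + D = -5*D)
R(n)/(-90973) = -5*180/(-90973) = -900*(-1/90973) = 900/90973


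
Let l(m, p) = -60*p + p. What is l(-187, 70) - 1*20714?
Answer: -24844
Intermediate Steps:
l(m, p) = -59*p
l(-187, 70) - 1*20714 = -59*70 - 1*20714 = -4130 - 20714 = -24844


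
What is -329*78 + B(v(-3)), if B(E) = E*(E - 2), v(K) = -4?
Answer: -25638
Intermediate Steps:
B(E) = E*(-2 + E)
-329*78 + B(v(-3)) = -329*78 - 4*(-2 - 4) = -25662 - 4*(-6) = -25662 + 24 = -25638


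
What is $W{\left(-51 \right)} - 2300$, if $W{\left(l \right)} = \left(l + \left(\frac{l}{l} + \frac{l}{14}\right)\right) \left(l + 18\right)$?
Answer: $- \frac{7417}{14} \approx -529.79$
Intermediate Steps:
$W{\left(l \right)} = \left(1 + \frac{15 l}{14}\right) \left(18 + l\right)$ ($W{\left(l \right)} = \left(l + \left(1 + l \frac{1}{14}\right)\right) \left(18 + l\right) = \left(l + \left(1 + \frac{l}{14}\right)\right) \left(18 + l\right) = \left(1 + \frac{15 l}{14}\right) \left(18 + l\right)$)
$W{\left(-51 \right)} - 2300 = \left(18 + \frac{15 \left(-51\right)^{2}}{14} + \frac{142}{7} \left(-51\right)\right) - 2300 = \left(18 + \frac{15}{14} \cdot 2601 - \frac{7242}{7}\right) - 2300 = \left(18 + \frac{39015}{14} - \frac{7242}{7}\right) - 2300 = \frac{24783}{14} - 2300 = - \frac{7417}{14}$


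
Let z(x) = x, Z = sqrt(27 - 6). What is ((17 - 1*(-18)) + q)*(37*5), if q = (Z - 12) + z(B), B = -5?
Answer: 3330 + 185*sqrt(21) ≈ 4177.8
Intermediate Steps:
Z = sqrt(21) ≈ 4.5826
q = -17 + sqrt(21) (q = (sqrt(21) - 12) - 5 = (-12 + sqrt(21)) - 5 = -17 + sqrt(21) ≈ -12.417)
((17 - 1*(-18)) + q)*(37*5) = ((17 - 1*(-18)) + (-17 + sqrt(21)))*(37*5) = ((17 + 18) + (-17 + sqrt(21)))*185 = (35 + (-17 + sqrt(21)))*185 = (18 + sqrt(21))*185 = 3330 + 185*sqrt(21)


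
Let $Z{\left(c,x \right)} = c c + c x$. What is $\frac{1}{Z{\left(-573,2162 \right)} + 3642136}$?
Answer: $\frac{1}{2731639} \approx 3.6608 \cdot 10^{-7}$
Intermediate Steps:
$Z{\left(c,x \right)} = c^{2} + c x$
$\frac{1}{Z{\left(-573,2162 \right)} + 3642136} = \frac{1}{- 573 \left(-573 + 2162\right) + 3642136} = \frac{1}{\left(-573\right) 1589 + 3642136} = \frac{1}{-910497 + 3642136} = \frac{1}{2731639}$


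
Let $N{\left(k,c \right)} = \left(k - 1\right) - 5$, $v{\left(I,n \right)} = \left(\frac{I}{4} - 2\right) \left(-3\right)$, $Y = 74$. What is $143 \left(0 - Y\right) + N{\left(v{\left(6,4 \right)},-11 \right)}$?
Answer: $- \frac{21173}{2} \approx -10587.0$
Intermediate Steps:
$v{\left(I,n \right)} = 6 - \frac{3 I}{4}$ ($v{\left(I,n \right)} = \left(I \frac{1}{4} - 2\right) \left(-3\right) = \left(\frac{I}{4} - 2\right) \left(-3\right) = \left(-2 + \frac{I}{4}\right) \left(-3\right) = 6 - \frac{3 I}{4}$)
$N{\left(k,c \right)} = -6 + k$ ($N{\left(k,c \right)} = \left(-1 + k\right) - 5 = -6 + k$)
$143 \left(0 - Y\right) + N{\left(v{\left(6,4 \right)},-11 \right)} = 143 \left(0 - 74\right) + \left(-6 + \left(6 - \frac{9}{2}\right)\right) = 143 \left(-74\right) + \left(-6 + \frac{3}{2}\right) = -10582 - \frac{9}{2} = - \frac{21173}{2}$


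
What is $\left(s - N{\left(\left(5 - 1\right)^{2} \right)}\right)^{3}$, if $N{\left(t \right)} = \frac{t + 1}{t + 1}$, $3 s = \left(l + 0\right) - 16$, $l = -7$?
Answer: $- \frac{17576}{27} \approx -650.96$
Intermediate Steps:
$s = - \frac{23}{3}$ ($s = \frac{\left(-7 + 0\right) - 16}{3} = \frac{-7 - 16}{3} = \frac{1}{3} \left(-23\right) = - \frac{23}{3} \approx -7.6667$)
$N{\left(t \right)} = 1$ ($N{\left(t \right)} = \frac{1 + t}{1 + t} = 1$)
$\left(s - N{\left(\left(5 - 1\right)^{2} \right)}\right)^{3} = \left(- \frac{23}{3} - 1\right)^{3} = \left(- \frac{26}{3}\right)^{3} = - \frac{17576}{27}$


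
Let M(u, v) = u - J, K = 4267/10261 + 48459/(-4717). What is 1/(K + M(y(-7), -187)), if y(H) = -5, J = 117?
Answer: -48401137/6382049074 ≈ -0.0075839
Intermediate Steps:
K = -477110360/48401137 (K = 4267*(1/10261) + 48459*(-1/4717) = 4267/10261 - 48459/4717 = -477110360/48401137 ≈ -9.8574)
M(u, v) = -117 + u (M(u, v) = u - 1*117 = u - 117 = -117 + u)
1/(K + M(y(-7), -187)) = 1/(-477110360/48401137 + (-117 - 5)) = 1/(-477110360/48401137 - 122) = 1/(-6382049074/48401137) = -48401137/6382049074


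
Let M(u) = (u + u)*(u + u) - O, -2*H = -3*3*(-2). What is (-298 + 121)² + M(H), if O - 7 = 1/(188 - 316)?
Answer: 4050689/128 ≈ 31646.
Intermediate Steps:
O = 895/128 (O = 7 + 1/(188 - 316) = 7 + 1/(-128) = 7 - 1/128 = 895/128 ≈ 6.9922)
H = -9 (H = -(-3*3)*(-2)/2 = -(-9)*(-2)/2 = -½*18 = -9)
M(u) = -895/128 + 4*u² (M(u) = (u + u)*(u + u) - 1*895/128 = (2*u)*(2*u) - 895/128 = 4*u² - 895/128 = -895/128 + 4*u²)
(-298 + 121)² + M(H) = (-298 + 121)² + (-895/128 + 4*(-9)²) = (-177)² + (-895/128 + 4*81) = 31329 + (-895/128 + 324) = 31329 + 40577/128 = 4050689/128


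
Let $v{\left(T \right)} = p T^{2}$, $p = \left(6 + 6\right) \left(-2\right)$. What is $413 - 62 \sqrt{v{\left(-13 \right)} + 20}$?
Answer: $413 - 124 i \sqrt{1009} \approx 413.0 - 3938.8 i$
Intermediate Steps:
$p = -24$ ($p = 12 \left(-2\right) = -24$)
$v{\left(T \right)} = - 24 T^{2}$
$413 - 62 \sqrt{v{\left(-13 \right)} + 20} = 413 - 62 \sqrt{- 24 \left(-13\right)^{2} + 20} = 413 - 62 \sqrt{\left(-24\right) 169 + 20} = 413 - 62 \sqrt{-4056 + 20} = 413 - 62 \sqrt{-4036} = 413 - 62 \cdot 2 i \sqrt{1009} = 413 - 124 i \sqrt{1009}$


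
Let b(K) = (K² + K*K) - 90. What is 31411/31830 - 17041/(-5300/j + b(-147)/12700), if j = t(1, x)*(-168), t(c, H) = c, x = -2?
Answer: -72184677816991/148318855770 ≈ -486.69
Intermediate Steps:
j = -168 (j = 1*(-168) = -168)
b(K) = -90 + 2*K² (b(K) = (K² + K²) - 90 = 2*K² - 90 = -90 + 2*K²)
31411/31830 - 17041/(-5300/j + b(-147)/12700) = 31411/31830 - 17041/(-5300/(-168) + (-90 + 2*(-147)²)/12700) = 31411*(1/31830) - 17041/(-5300*(-1/168) + (-90 + 2*21609)*(1/12700)) = 31411/31830 - 17041/(1325/42 + (-90 + 43218)*(1/12700)) = 31411/31830 - 17041/(1325/42 + 43128*(1/12700)) = 31411/31830 - 17041/(1325/42 + 10782/3175) = 31411/31830 - 17041/4659719/133350 = 31411/31830 - 17041*133350/4659719 = 31411/31830 - 2272417350/4659719 = -72184677816991/148318855770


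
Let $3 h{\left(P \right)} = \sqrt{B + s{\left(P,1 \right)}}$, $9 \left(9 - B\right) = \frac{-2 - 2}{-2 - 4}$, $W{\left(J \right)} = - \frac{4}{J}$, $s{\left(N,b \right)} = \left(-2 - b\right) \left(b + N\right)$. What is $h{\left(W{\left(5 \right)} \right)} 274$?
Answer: $\frac{548 \sqrt{4215}}{135} \approx 263.54$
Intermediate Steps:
$s{\left(N,b \right)} = \left(-2 - b\right) \left(N + b\right)$
$B = \frac{241}{27}$ ($B = 9 - \frac{\left(-2 - 2\right) \frac{1}{-2 - 4}}{9} = 9 - \frac{\left(-4\right) \frac{1}{-6}}{9} = 9 - \frac{\left(-4\right) \left(- \frac{1}{6}\right)}{9} = 9 - \frac{2}{27} = \frac{241}{27} \approx 8.9259$)
$h{\left(P \right)} = \frac{\sqrt{\frac{160}{27} - 3 P}}{3}$ ($h{\left(P \right)} = \frac{\sqrt{\frac{241}{27} - \left(3 + 2 P + P 1\right)}}{3} = \frac{\sqrt{\frac{241}{27} - \left(3 + 3 P\right)}}{3} = \frac{\sqrt{\frac{160}{27} - 3 P}}{3}$)
$h{\left(W{\left(5 \right)} \right)} 274 = \frac{\sqrt{480 - 243 \left(- \frac{4}{5}\right)}}{27} \cdot 274 = \frac{\sqrt{480 - 243 \left(\left(-4\right) \frac{1}{5}\right)}}{27} \cdot 274 = \frac{\sqrt{480 - - \frac{972}{5}}}{27} \cdot 274 = \frac{\sqrt{480 + \frac{972}{5}}}{27} \cdot 274 = \frac{\sqrt{\frac{3372}{5}}}{27} \cdot 274 = \frac{\frac{2}{5} \sqrt{4215}}{27} \cdot 274 = \frac{2 \sqrt{4215}}{135} \cdot 274 = \frac{548 \sqrt{4215}}{135}$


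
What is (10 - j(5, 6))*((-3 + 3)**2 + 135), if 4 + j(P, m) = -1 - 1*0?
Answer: 2025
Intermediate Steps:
j(P, m) = -5 (j(P, m) = -4 + (-1 - 1*0) = -4 + (-1 + 0) = -4 - 1 = -5)
(10 - j(5, 6))*((-3 + 3)**2 + 135) = (10 - 1*(-5))*((-3 + 3)**2 + 135) = (10 + 5)*(0**2 + 135) = 15*(0 + 135) = 15*135 = 2025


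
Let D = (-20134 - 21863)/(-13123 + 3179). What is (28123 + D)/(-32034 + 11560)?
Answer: -279697109/203593456 ≈ -1.3738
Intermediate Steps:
D = 41997/9944 (D = -41997/(-9944) = -41997*(-1/9944) = 41997/9944 ≈ 4.2234)
(28123 + D)/(-32034 + 11560) = (28123 + 41997/9944)/(-32034 + 11560) = (279697109/9944)/(-20474) = (279697109/9944)*(-1/20474) = -279697109/203593456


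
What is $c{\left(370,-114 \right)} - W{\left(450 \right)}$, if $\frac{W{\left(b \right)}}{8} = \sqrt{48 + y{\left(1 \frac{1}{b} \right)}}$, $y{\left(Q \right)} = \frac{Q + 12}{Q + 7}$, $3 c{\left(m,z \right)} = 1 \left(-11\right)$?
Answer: $- \frac{11}{3} - \frac{8 \sqrt{493600999}}{3151} \approx -60.073$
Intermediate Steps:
$c{\left(m,z \right)} = - \frac{11}{3}$ ($c{\left(m,z \right)} = \frac{1 \left(-11\right)}{3} = \frac{1}{3} \left(-11\right) = - \frac{11}{3}$)
$y{\left(Q \right)} = \frac{12 + Q}{7 + Q}$
$W{\left(b \right)} = 8 \sqrt{48 + \frac{12 + \frac{1}{b}}{7 + \frac{1}{b}}}$ ($W{\left(b \right)} = 8 \sqrt{48 + \frac{12 + 1 \frac{1}{b}}{7 + 1 \frac{1}{b}}} = 8 \sqrt{48 + \frac{12 + \frac{1}{b}}{7 + \frac{1}{b}}}$)
$c{\left(370,-114 \right)} - W{\left(450 \right)} = - \frac{11}{3} - 8 \sqrt{\frac{49 + 348 \cdot 450}{1 + 7 \cdot 450}} = - \frac{11}{3} - 8 \sqrt{\frac{49 + 156600}{1 + 3150}} = - \frac{11}{3} - 8 \sqrt{\frac{1}{3151} \cdot 156649} = - \frac{11}{3} - 8 \sqrt{\frac{156649}{3151}} = - \frac{11}{3} - 8 \frac{\sqrt{493600999}}{3151} = - \frac{11}{3} - \frac{8 \sqrt{493600999}}{3151}$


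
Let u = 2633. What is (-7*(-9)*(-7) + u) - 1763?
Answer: 429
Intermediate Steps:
(-7*(-9)*(-7) + u) - 1763 = (-7*(-9)*(-7) + 2633) - 1763 = (63*(-7) + 2633) - 1763 = (-441 + 2633) - 1763 = 2192 - 1763 = 429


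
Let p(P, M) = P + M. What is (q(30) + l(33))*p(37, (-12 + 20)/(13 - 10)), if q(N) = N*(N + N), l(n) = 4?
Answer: 214676/3 ≈ 71559.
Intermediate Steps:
q(N) = 2*N**2 (q(N) = N*(2*N) = 2*N**2)
p(P, M) = M + P
(q(30) + l(33))*p(37, (-12 + 20)/(13 - 10)) = (2*30**2 + 4)*((-12 + 20)/(13 - 10) + 37) = (2*900 + 4)*(8/3 + 37) = (1800 + 4)*(8*(1/3) + 37) = 1804*(8/3 + 37) = 1804*(119/3) = 214676/3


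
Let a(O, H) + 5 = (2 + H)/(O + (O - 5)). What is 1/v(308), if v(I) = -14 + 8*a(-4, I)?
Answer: -13/3182 ≈ -0.0040855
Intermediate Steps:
a(O, H) = -5 + (2 + H)/(-5 + 2*O) (a(O, H) = -5 + (2 + H)/(O + (O - 5)) = -5 + (2 + H)/(O + (-5 + O)) = -5 + (2 + H)/(-5 + 2*O))
v(I) = -718/13 - 8*I/13 (v(I) = -14 + 8*((27 + I - 10*(-4))/(-5 + 2*(-4))) = -14 + 8*((27 + I + 40)/(-5 - 8)) = -14 + 8*((67 + I)/(-13)) = -14 + 8*(-(67 + I)/13) = -14 + 8*(-67/13 - I/13) = -14 + (-536/13 - 8*I/13) = -718/13 - 8*I/13)
1/v(308) = 1/(-718/13 - 8/13*308) = 1/(-718/13 - 2464/13) = 1/(-3182/13) = -13/3182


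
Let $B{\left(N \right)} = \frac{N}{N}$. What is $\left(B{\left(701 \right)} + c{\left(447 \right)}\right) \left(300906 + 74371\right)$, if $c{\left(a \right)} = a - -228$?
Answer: $253687252$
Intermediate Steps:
$B{\left(N \right)} = 1$
$c{\left(a \right)} = 228 + a$ ($c{\left(a \right)} = a + 228 = 228 + a$)
$\left(B{\left(701 \right)} + c{\left(447 \right)}\right) \left(300906 + 74371\right) = \left(1 + \left(228 + 447\right)\right) \left(300906 + 74371\right) = \left(1 + 675\right) 375277 = 676 \cdot 375277 = 253687252$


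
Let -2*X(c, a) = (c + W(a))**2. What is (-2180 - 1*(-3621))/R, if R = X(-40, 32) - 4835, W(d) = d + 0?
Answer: -1441/4867 ≈ -0.29608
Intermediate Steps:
W(d) = d
X(c, a) = -(a + c)**2/2 (X(c, a) = -(c + a)**2/2 = -(a + c)**2/2)
R = -4867 (R = -(32 - 40)**2/2 - 4835 = -1/2*(-8)**2 - 4835 = -1/2*64 - 4835 = -32 - 4835 = -4867)
(-2180 - 1*(-3621))/R = (-2180 - 1*(-3621))/(-4867) = (-2180 + 3621)*(-1/4867) = 1441*(-1/4867) = -1441/4867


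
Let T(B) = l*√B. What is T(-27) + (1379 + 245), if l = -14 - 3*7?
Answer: 1624 - 105*I*√3 ≈ 1624.0 - 181.87*I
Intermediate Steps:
l = -35 (l = -14 - 21 = -35)
T(B) = -35*√B
T(-27) + (1379 + 245) = -105*I*√3 + (1379 + 245) = -105*I*√3 + 1624 = 1624 - 105*I*√3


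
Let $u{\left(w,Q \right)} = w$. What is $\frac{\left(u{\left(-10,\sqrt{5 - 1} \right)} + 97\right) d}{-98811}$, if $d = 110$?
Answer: $- \frac{3190}{32937} \approx -0.096852$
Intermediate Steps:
$\frac{\left(u{\left(-10,\sqrt{5 - 1} \right)} + 97\right) d}{-98811} = \frac{\left(-10 + 97\right) 110}{-98811} = 87 \cdot 110 \left(- \frac{1}{98811}\right) = 9570 \left(- \frac{1}{98811}\right) = - \frac{3190}{32937}$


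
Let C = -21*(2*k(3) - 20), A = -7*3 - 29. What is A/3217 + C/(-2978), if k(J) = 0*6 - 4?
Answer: -1020248/4790113 ≈ -0.21299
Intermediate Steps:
k(J) = -4 (k(J) = 0 - 4 = -4)
A = -50 (A = -21 - 29 = -50)
C = 588 (C = -21*(2*(-4) - 20) = -21*(-8 - 20) = -21*(-28) = 588)
A/3217 + C/(-2978) = -50/3217 + 588/(-2978) = -50*1/3217 + 588*(-1/2978) = -50/3217 - 294/1489 = -1020248/4790113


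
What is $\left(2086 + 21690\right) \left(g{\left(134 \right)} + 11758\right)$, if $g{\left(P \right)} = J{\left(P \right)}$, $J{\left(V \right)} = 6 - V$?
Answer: $276514880$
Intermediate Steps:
$g{\left(P \right)} = 6 - P$
$\left(2086 + 21690\right) \left(g{\left(134 \right)} + 11758\right) = \left(2086 + 21690\right) \left(\left(6 - 134\right) + 11758\right) = 23776 \left(\left(6 - 134\right) + 11758\right) = 23776 \left(-128 + 11758\right) = 23776 \cdot 11630 = 276514880$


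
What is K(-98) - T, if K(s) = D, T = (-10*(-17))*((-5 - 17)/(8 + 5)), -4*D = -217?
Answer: 17781/52 ≈ 341.94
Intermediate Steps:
D = 217/4 (D = -1/4*(-217) = 217/4 ≈ 54.250)
T = -3740/13 (T = 170*(-22/13) = -3740/13 ≈ -287.69)
K(s) = 217/4
K(-98) - T = 217/4 - 1*(-3740/13) = 217/4 + 3740/13 = 17781/52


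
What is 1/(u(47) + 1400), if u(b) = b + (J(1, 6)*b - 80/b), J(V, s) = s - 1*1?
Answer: 47/78974 ≈ 0.00059513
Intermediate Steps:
J(V, s) = -1 + s (J(V, s) = s - 1 = -1 + s)
u(b) = -80/b + 6*b (u(b) = b + ((-1 + 6)*b - 80/b) = b + (5*b - 80/b) = b + (-80/b + 5*b) = -80/b + 6*b)
1/(u(47) + 1400) = 1/((-80/47 + 6*47) + 1400) = 1/((-80*1/47 + 282) + 1400) = 1/((-80/47 + 282) + 1400) = 1/(13174/47 + 1400) = 1/(78974/47) = 47/78974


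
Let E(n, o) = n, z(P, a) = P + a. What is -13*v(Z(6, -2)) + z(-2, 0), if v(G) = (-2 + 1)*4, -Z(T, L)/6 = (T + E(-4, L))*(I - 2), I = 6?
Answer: 50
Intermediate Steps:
Z(T, L) = 96 - 24*T (Z(T, L) = -6*(T - 4)*(6 - 2) = -6*(-4 + T)*4 = -6*(-16 + 4*T) = 96 - 24*T)
v(G) = -4 (v(G) = -1*4 = -4)
-13*v(Z(6, -2)) + z(-2, 0) = -13*(-4) + (-2 + 0) = 52 - 2 = 50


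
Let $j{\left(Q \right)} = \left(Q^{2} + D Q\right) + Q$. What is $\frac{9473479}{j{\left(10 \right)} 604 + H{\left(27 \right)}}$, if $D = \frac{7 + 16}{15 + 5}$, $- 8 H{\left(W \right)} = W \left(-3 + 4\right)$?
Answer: $\frac{75787832}{587061} \approx 129.1$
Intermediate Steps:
$H{\left(W \right)} = - \frac{W}{8}$ ($H{\left(W \right)} = - \frac{W \left(-3 + 4\right)}{8} = - \frac{W 1}{8} = - \frac{W}{8}$)
$D = \frac{23}{20} \approx 1.15$
$j{\left(Q \right)} = Q^{2} + \frac{43 Q}{20}$ ($j{\left(Q \right)} = \left(Q^{2} + \frac{23 Q}{20}\right) + Q = Q^{2} + \frac{43 Q}{20}$)
$\frac{9473479}{j{\left(10 \right)} 604 + H{\left(27 \right)}} = \frac{9473479}{\frac{1}{20} \cdot 10 \left(43 + 20 \cdot 10\right) 604 - \frac{27}{8}} = \frac{9473479}{\frac{1}{20} \cdot 10 \left(43 + 200\right) 604 - \frac{27}{8}} = \frac{9473479}{\frac{1}{20} \cdot 10 \cdot 243 \cdot 604 - \frac{27}{8}} = \frac{9473479}{\frac{243}{2} \cdot 604 - \frac{27}{8}} = \frac{9473479}{73386 - \frac{27}{8}} = \frac{9473479}{\frac{587061}{8}} = 9473479 \cdot \frac{8}{587061} = \frac{75787832}{587061}$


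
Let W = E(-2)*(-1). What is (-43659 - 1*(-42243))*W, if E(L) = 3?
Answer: 4248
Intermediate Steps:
W = -3 (W = 3*(-1) = -3)
(-43659 - 1*(-42243))*W = (-43659 - 1*(-42243))*(-3) = (-43659 + 42243)*(-3) = -1416*(-3) = 4248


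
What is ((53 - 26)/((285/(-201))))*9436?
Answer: -17069724/95 ≈ -1.7968e+5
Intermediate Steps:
((53 - 26)/((285/(-201))))*9436 = (27/((285*(-1/201))))*9436 = (27/(-95/67))*9436 = (27*(-67/95))*9436 = -1809/95*9436 = -17069724/95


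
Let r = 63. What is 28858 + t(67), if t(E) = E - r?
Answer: 28862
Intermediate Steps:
t(E) = -63 + E (t(E) = E - 1*63 = E - 63 = -63 + E)
28858 + t(67) = 28858 + (-63 + 67) = 28858 + 4 = 28862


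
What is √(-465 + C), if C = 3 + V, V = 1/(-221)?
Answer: I*√22564763/221 ≈ 21.494*I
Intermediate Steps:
V = -1/221 ≈ -0.0045249
C = 662/221 (C = 3 - 1/221 = 662/221 ≈ 2.9955)
√(-465 + C) = √(-465 + 662/221) = √(-102103/221) = I*√22564763/221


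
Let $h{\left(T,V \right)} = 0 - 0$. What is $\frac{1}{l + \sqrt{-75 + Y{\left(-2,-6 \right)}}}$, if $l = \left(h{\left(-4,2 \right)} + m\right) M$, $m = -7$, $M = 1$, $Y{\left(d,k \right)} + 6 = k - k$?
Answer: $- \frac{7}{130} - \frac{9 i}{130} \approx -0.053846 - 0.069231 i$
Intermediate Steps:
$Y{\left(d,k \right)} = -6$ ($Y{\left(d,k \right)} = -6 + \left(k - k\right) = -6 + 0 = -6$)
$h{\left(T,V \right)} = 0$ ($h{\left(T,V \right)} = 0 + 0 = 0$)
$l = -7$ ($l = \left(0 - 7\right) 1 = \left(-7\right) 1 = -7$)
$\frac{1}{l + \sqrt{-75 + Y{\left(-2,-6 \right)}}} = \frac{1}{-7 + \sqrt{-75 - 6}} = \frac{1}{-7 + \sqrt{-81}} = \frac{1}{-7 + 9 i} = \frac{-7 - 9 i}{130}$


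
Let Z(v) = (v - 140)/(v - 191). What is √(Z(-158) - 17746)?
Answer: 4*I*√135086034/349 ≈ 133.21*I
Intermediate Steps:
Z(v) = (-140 + v)/(-191 + v)
√(Z(-158) - 17746) = √((-140 - 158)/(-191 - 158) - 17746) = √(-298/(-349) - 17746) = √(-1/349*(-298) - 17746) = √(298/349 - 17746) = √(-6193056/349) = 4*I*√135086034/349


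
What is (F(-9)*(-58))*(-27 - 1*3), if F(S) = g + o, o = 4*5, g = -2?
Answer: 31320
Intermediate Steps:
o = 20
F(S) = 18 (F(S) = -2 + 20 = 18)
(F(-9)*(-58))*(-27 - 1*3) = (18*(-58))*(-27 - 1*3) = -1044*(-27 - 3) = -1044*(-30) = 31320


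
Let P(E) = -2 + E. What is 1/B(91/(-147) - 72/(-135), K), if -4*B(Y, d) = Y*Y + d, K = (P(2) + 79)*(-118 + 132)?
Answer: -4900/1354859 ≈ -0.0036166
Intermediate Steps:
K = 1106 (K = ((-2 + 2) + 79)*(-118 + 132) = (0 + 79)*14 = 79*14 = 1106)
B(Y, d) = -d/4 - Y²/4 (B(Y, d) = -(Y*Y + d)/4 = -(Y² + d)/4 = -(d + Y²)/4 = -d/4 - Y²/4)
1/B(91/(-147) - 72/(-135), K) = 1/(-¼*1106 - (91/(-147) - 72/(-135))²/4) = 1/(-553/2 - (91*(-1/147) - 72*(-1/135))²/4) = 1/(-553/2 - (-13/21 + 8/15)²/4) = 1/(-553/2 - (-3/35)²/4) = 1/(-553/2 - ¼*9/1225) = 1/(-553/2 - 9/4900) = 1/(-1354859/4900) = -4900/1354859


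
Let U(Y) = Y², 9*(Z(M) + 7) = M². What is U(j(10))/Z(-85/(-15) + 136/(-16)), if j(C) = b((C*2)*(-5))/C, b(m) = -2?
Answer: -324/49475 ≈ -0.0065488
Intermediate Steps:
j(C) = -2/C
Z(M) = -7 + M²/9
U(j(10))/Z(-85/(-15) + 136/(-16)) = (-2/10)²/(-7 + (-85/(-15) + 136/(-16))²/9) = (-2*⅒)²/(-7 + (-85*(-1/15) + 136*(-1/16))²/9) = (-⅕)²/(-7 + (17/3 - 17/2)²/9) = 1/(25*(-7 + (-17/6)²/9)) = 1/(25*(-7 + (⅑)*(289/36))) = 1/(25*(-7 + 289/324)) = 1/(25*(-1979/324)) = (1/25)*(-324/1979) = -324/49475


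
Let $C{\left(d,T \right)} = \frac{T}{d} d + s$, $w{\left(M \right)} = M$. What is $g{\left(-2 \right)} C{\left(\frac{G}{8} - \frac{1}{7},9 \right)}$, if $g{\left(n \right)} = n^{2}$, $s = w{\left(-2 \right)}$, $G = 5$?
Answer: $28$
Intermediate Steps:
$s = -2$
$C{\left(d,T \right)} = -2 + T$ ($C{\left(d,T \right)} = \frac{T}{d} d - 2 = T - 2 = -2 + T$)
$g{\left(-2 \right)} C{\left(\frac{G}{8} - \frac{1}{7},9 \right)} = \left(-2\right)^{2} \left(-2 + 9\right) = 4 \cdot 7 = 28$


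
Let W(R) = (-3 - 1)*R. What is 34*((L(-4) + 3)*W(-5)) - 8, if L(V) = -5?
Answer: -1368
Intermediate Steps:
W(R) = -4*R
34*((L(-4) + 3)*W(-5)) - 8 = 34*((-5 + 3)*(-4*(-5))) - 8 = 34*(-2*20) - 8 = 34*(-40) - 8 = -1360 - 8 = -1368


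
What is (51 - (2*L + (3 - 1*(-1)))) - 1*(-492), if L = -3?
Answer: 545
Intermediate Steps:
(51 - (2*L + (3 - 1*(-1)))) - 1*(-492) = (51 - (2*(-3) + (3 - 1*(-1)))) - 1*(-492) = (51 - (-6 + (3 + 1))) + 492 = (51 - (-6 + 4)) + 492 = (51 - 1*(-2)) + 492 = (51 + 2) + 492 = 53 + 492 = 545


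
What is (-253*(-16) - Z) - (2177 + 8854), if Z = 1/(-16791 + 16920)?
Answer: -900808/129 ≈ -6983.0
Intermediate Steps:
Z = 1/129 ≈ 0.0077519
(-253*(-16) - Z) - (2177 + 8854) = (-253*(-16) - 1*1/129) - (2177 + 8854) = (4048 - 1/129) - 1*11031 = 522191/129 - 11031 = -900808/129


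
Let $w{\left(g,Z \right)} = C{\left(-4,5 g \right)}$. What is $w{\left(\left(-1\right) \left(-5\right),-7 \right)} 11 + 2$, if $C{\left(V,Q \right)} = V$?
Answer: $-42$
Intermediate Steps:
$w{\left(g,Z \right)} = -4$
$w{\left(\left(-1\right) \left(-5\right),-7 \right)} 11 + 2 = \left(-4\right) 11 + 2 = -44 + 2 = -42$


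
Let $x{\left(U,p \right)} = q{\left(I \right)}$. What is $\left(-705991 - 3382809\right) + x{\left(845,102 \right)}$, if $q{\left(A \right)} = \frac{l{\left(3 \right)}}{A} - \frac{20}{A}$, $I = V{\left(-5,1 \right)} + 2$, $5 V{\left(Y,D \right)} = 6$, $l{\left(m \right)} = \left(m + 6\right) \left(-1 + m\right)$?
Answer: $- \frac{32710405}{8} \approx -4.0888 \cdot 10^{6}$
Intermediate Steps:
$l{\left(m \right)} = \left(-1 + m\right) \left(6 + m\right)$ ($l{\left(m \right)} = \left(6 + m\right) \left(-1 + m\right) = \left(-1 + m\right) \left(6 + m\right)$)
$V{\left(Y,D \right)} = \frac{6}{5}$ ($V{\left(Y,D \right)} = \frac{1}{5} \cdot 6 = \frac{6}{5}$)
$I = \frac{16}{5}$ ($I = \frac{6}{5} + 2 = \frac{16}{5} \approx 3.2$)
$q{\left(A \right)} = - \frac{2}{A}$ ($q{\left(A \right)} = \frac{-6 + 3^{2} + 5 \cdot 3}{A} - \frac{20}{A} = \frac{-6 + 9 + 15}{A} - \frac{20}{A} = \frac{18}{A} - \frac{20}{A} = - \frac{2}{A}$)
$x{\left(U,p \right)} = - \frac{5}{8}$ ($x{\left(U,p \right)} = - \frac{2}{\frac{16}{5}} = \left(-2\right) \frac{5}{16} = - \frac{5}{8}$)
$\left(-705991 - 3382809\right) + x{\left(845,102 \right)} = \left(-705991 - 3382809\right) - \frac{5}{8} = -4088800 - \frac{5}{8} = - \frac{32710405}{8}$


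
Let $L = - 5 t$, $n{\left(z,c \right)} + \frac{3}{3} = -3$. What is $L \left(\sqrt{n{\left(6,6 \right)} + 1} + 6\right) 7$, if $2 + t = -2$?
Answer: $840 + 140 i \sqrt{3} \approx 840.0 + 242.49 i$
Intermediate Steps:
$t = -4$ ($t = -2 - 2 = -4$)
$n{\left(z,c \right)} = -4$ ($n{\left(z,c \right)} = -1 - 3 = -4$)
$L = 20$ ($L = \left(-5\right) \left(-4\right) = 20$)
$L \left(\sqrt{n{\left(6,6 \right)} + 1} + 6\right) 7 = 20 \left(\sqrt{-4 + 1} + 6\right) 7 = 20 \left(\sqrt{-3} + 6\right) 7 = 20 \left(i \sqrt{3} + 6\right) 7 = 20 \left(6 + i \sqrt{3}\right) 7 = 20 \left(42 + 7 i \sqrt{3}\right) = 840 + 140 i \sqrt{3}$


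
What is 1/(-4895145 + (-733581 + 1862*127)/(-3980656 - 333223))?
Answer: -4313879/21117062720348 ≈ -2.0428e-7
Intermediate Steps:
1/(-4895145 + (-733581 + 1862*127)/(-3980656 - 333223)) = 1/(-4895145 + (-733581 + 236474)/(-4313879)) = 1/(-4895145 - 497107*(-1/4313879)) = 1/(-4895145 + 497107/4313879) = 1/(-21117062720348/4313879) = -4313879/21117062720348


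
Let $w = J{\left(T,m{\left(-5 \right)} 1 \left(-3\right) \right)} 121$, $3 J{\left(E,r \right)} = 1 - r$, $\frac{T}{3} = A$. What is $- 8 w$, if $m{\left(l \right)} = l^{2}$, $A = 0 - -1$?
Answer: $- \frac{73568}{3} \approx -24523.0$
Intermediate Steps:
$A = 1$ ($A = 0 + 1 = 1$)
$T = 3$ ($T = 3 \cdot 1 = 3$)
$J{\left(E,r \right)} = \frac{1}{3} - \frac{r}{3}$ ($J{\left(E,r \right)} = \frac{1 - r}{3} = \frac{1}{3} - \frac{r}{3}$)
$w = \frac{9196}{3}$ ($w = \left(\frac{1}{3} - \frac{\left(-5\right)^{2} \cdot 1 \left(-3\right)}{3}\right) 121 = \left(\frac{1}{3} - \frac{25 \cdot 1 \left(-3\right)}{3}\right) 121 = \left(\frac{1}{3} - \frac{25 \left(-3\right)}{3}\right) 121 = \left(\frac{1}{3} - -25\right) 121 = \left(\frac{1}{3} + 25\right) 121 = \frac{76}{3} \cdot 121 = \frac{9196}{3} \approx 3065.3$)
$- 8 w = \left(-8\right) \frac{9196}{3} = - \frac{73568}{3}$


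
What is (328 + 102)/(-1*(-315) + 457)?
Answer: 215/386 ≈ 0.55699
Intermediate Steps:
(328 + 102)/(-1*(-315) + 457) = 430/(315 + 457) = 430/772 = 430*(1/772) = 215/386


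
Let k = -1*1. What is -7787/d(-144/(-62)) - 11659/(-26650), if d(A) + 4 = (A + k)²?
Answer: 199455349967/57643950 ≈ 3460.1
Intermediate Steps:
k = -1
d(A) = -4 + (-1 + A)² (d(A) = -4 + (A - 1)² = -4 + (-1 + A)²)
-7787/d(-144/(-62)) - 11659/(-26650) = -7787/(-4 + (-1 - 144/(-62))²) - 11659/(-26650) = -7787/(-4 + (-1 - 144*(-1/62))²) - 11659*(-1/26650) = -7787/(-4 + (-1 + 72/31)²) + 11659/26650 = -7787/(-4 + (41/31)²) + 11659/26650 = -7787/(-4 + 1681/961) + 11659/26650 = -7787/(-2163/961) + 11659/26650 = -7787*(-961/2163) + 11659/26650 = 7483307/2163 + 11659/26650 = 199455349967/57643950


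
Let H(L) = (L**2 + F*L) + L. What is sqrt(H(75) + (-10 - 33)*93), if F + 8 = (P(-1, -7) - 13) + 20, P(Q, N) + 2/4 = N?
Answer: sqrt(4254)/2 ≈ 32.611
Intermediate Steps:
P(Q, N) = -1/2 + N
F = -17/2 (F = -8 + (((-1/2 - 7) - 13) + 20) = -8 + ((-15/2 - 13) + 20) = -8 + (-41/2 + 20) = -8 - 1/2 = -17/2 ≈ -8.5000)
H(L) = L**2 - 15*L/2 (H(L) = (L**2 - 17*L/2) + L = L**2 - 15*L/2)
sqrt(H(75) + (-10 - 33)*93) = sqrt((1/2)*75*(-15 + 2*75) + (-10 - 33)*93) = sqrt((1/2)*75*(-15 + 150) - 43*93) = sqrt((1/2)*75*135 - 3999) = sqrt(10125/2 - 3999) = sqrt(2127/2) = sqrt(4254)/2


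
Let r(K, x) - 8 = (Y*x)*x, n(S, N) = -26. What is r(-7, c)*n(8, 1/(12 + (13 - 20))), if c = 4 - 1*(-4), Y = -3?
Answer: 4784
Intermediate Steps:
c = 8 (c = 4 + 4 = 8)
r(K, x) = 8 - 3*x² (r(K, x) = 8 + (-3*x)*x = 8 - 3*x²)
r(-7, c)*n(8, 1/(12 + (13 - 20))) = (8 - 3*8²)*(-26) = (8 - 3*64)*(-26) = (8 - 192)*(-26) = -184*(-26) = 4784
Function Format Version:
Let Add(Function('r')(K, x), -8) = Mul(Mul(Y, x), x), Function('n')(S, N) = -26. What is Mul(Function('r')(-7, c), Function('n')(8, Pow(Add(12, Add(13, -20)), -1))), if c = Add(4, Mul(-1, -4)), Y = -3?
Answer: 4784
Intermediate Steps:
c = 8 (c = Add(4, 4) = 8)
Function('r')(K, x) = Add(8, Mul(-3, Pow(x, 2))) (Function('r')(K, x) = Add(8, Mul(Mul(-3, x), x)) = Add(8, Mul(-3, Pow(x, 2))))
Mul(Function('r')(-7, c), Function('n')(8, Pow(Add(12, Add(13, -20)), -1))) = Mul(Add(8, Mul(-3, Pow(8, 2))), -26) = Mul(Add(8, Mul(-3, 64)), -26) = Mul(Add(8, -192), -26) = Mul(-184, -26) = 4784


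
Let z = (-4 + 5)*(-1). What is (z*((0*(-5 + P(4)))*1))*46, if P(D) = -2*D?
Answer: 0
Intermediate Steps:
z = -1 (z = 1*(-1) = -1)
(z*((0*(-5 + P(4)))*1))*46 = -0*(-5 - 2*4)*46 = -0*(-5 - 8)*46 = -0*(-13)*46 = -0*46 = -1*0*46 = 0*46 = 0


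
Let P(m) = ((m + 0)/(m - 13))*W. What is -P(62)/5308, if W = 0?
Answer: 0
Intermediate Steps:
P(m) = 0 (P(m) = ((m + 0)/(m - 13))*0 = (m/(-13 + m))*0 = 0)
-P(62)/5308 = -0/5308 = -1*0 = 0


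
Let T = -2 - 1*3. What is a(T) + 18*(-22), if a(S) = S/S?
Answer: -395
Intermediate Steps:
T = -5 (T = -2 - 3 = -5)
a(S) = 1
a(T) + 18*(-22) = 1 + 18*(-22) = 1 - 396 = -395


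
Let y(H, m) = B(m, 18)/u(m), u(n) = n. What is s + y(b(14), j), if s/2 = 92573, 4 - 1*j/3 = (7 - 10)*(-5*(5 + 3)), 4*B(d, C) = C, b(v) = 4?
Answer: 42953869/232 ≈ 1.8515e+5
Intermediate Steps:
B(d, C) = C/4
j = -348 (j = 12 - 3*(7 - 10)*(-5*(5 + 3)) = 12 - (-9)*(-5*8) = 12 - (-9)*(-40) = 12 - 3*120 = 12 - 360 = -348)
s = 185146 (s = 2*92573 = 185146)
y(H, m) = 9/(2*m) (y(H, m) = ((¼)*18)/m = 9/(2*m))
s + y(b(14), j) = 185146 + (9/2)/(-348) = 185146 + (9/2)*(-1/348) = 185146 - 3/232 = 42953869/232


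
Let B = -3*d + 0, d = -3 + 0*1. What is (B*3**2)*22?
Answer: 1782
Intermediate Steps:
d = -3 (d = -3 + 0 = -3)
B = 9 (B = -3*(-3) + 0 = 9 + 0 = 9)
(B*3**2)*22 = (9*3**2)*22 = (9*9)*22 = 81*22 = 1782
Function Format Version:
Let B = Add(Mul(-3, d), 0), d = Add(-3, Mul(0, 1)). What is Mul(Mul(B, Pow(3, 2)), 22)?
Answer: 1782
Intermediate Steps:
d = -3 (d = Add(-3, 0) = -3)
B = 9 (B = Add(Mul(-3, -3), 0) = Add(9, 0) = 9)
Mul(Mul(B, Pow(3, 2)), 22) = Mul(Mul(9, Pow(3, 2)), 22) = Mul(Mul(9, 9), 22) = Mul(81, 22) = 1782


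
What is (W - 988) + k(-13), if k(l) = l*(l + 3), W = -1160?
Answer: -2018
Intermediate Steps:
k(l) = l*(3 + l)
(W - 988) + k(-13) = (-1160 - 988) - 13*(3 - 13) = -2148 - 13*(-10) = -2148 + 130 = -2018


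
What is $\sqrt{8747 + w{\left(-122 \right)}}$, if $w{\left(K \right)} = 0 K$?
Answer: $\sqrt{8747} \approx 93.525$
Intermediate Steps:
$w{\left(K \right)} = 0$
$\sqrt{8747 + w{\left(-122 \right)}} = \sqrt{8747 + 0} = \sqrt{8747}$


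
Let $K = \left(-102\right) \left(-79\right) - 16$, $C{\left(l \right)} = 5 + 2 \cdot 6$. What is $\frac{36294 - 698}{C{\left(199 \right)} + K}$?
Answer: $\frac{35596}{8059} \approx 4.4169$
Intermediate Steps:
$C{\left(l \right)} = 17$ ($C{\left(l \right)} = 5 + 12 = 17$)
$K = 8042$ ($K = 8058 - 16 = 8042$)
$\frac{36294 - 698}{C{\left(199 \right)} + K} = \frac{36294 - 698}{17 + 8042} = \frac{35596}{8059}$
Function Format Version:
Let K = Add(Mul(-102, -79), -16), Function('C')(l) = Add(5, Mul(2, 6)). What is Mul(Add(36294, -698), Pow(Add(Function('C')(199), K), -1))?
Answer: Rational(35596, 8059) ≈ 4.4169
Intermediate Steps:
Function('C')(l) = 17 (Function('C')(l) = Add(5, 12) = 17)
K = 8042 (K = Add(8058, -16) = 8042)
Mul(Add(36294, -698), Pow(Add(Function('C')(199), K), -1)) = Mul(Add(36294, -698), Pow(Add(17, 8042), -1)) = Mul(35596, Pow(8059, -1)) = Mul(35596, Rational(1, 8059)) = Rational(35596, 8059)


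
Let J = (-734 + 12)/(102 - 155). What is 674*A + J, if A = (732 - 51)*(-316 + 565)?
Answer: 6057344540/53 ≈ 1.1429e+8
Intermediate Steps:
A = 169569 (A = 681*249 = 169569)
J = 722/53 (J = -722/(-53) = -722*(-1/53) = 722/53 ≈ 13.623)
674*A + J = 674*169569 + 722/53 = 114289506 + 722/53 = 6057344540/53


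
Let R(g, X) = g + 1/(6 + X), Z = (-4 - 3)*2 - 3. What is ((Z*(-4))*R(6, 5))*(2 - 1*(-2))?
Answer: 18224/11 ≈ 1656.7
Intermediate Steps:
Z = -17 (Z = -7*2 - 3 = -14 - 3 = -17)
((Z*(-4))*R(6, 5))*(2 - 1*(-2)) = ((-17*(-4))*((1 + 6*6 + 5*6)/(6 + 5)))*(2 - 1*(-2)) = (68*((1 + 36 + 30)/11))*(2 + 2) = (68*((1/11)*67))*4 = (68*(67/11))*4 = (4556/11)*4 = 18224/11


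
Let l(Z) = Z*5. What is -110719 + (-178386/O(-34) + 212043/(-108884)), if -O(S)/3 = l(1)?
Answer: -53804237787/544420 ≈ -98829.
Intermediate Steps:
l(Z) = 5*Z
O(S) = -15
-110719 + (-178386/O(-34) + 212043/(-108884)) = -110719 + (-178386/(-15) + 212043/(-108884)) = -110719 + (-178386*(-1/15) + 212043*(-1/108884)) = -110719 + (59462/5 - 212043/108884) = -110719 + 6473400193/544420 = -53804237787/544420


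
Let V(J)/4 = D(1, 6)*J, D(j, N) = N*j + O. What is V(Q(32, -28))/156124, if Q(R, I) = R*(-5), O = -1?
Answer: -800/39031 ≈ -0.020497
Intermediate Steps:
Q(R, I) = -5*R
D(j, N) = -1 + N*j (D(j, N) = N*j - 1 = -1 + N*j)
V(J) = 20*J (V(J) = 4*((-1 + 6*1)*J) = 4*((-1 + 6)*J) = 4*(5*J) = 20*J)
V(Q(32, -28))/156124 = (20*(-5*32))/156124 = (20*(-160))*(1/156124) = -3200*1/156124 = -800/39031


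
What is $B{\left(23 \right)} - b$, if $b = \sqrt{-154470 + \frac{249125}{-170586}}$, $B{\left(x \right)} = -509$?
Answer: $-509 - \frac{i \sqrt{685117382170}}{2106} \approx -509.0 - 393.03 i$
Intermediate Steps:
$b = \frac{i \sqrt{685117382170}}{2106}$ ($b = \sqrt{-154470 + 249125 \left(- \frac{1}{170586}\right)} = \sqrt{-154470 - \frac{249125}{170586}} = \sqrt{- \frac{26350668545}{170586}} = \frac{i \sqrt{685117382170}}{2106} \approx 393.03 i$)
$B{\left(23 \right)} - b = -509 - \frac{i \sqrt{685117382170}}{2106}$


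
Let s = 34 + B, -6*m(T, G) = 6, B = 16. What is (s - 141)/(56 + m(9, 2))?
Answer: -91/55 ≈ -1.6545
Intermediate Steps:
m(T, G) = -1 (m(T, G) = -⅙*6 = -1)
s = 50 (s = 34 + 16 = 50)
(s - 141)/(56 + m(9, 2)) = (50 - 141)/(56 - 1) = -91/55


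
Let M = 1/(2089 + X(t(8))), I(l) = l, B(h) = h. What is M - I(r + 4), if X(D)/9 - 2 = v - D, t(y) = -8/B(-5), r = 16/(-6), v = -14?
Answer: -39317/29499 ≈ -1.3328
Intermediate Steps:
r = -8/3 (r = 16*(-⅙) = -8/3 ≈ -2.6667)
t(y) = 8/5 (t(y) = -8/(-5) = -8*(-⅕) = 8/5)
X(D) = -108 - 9*D (X(D) = 18 + 9*(-14 - D) = 18 + (-126 - 9*D) = -108 - 9*D)
M = 5/9833 (M = 1/(2089 + (-108 - 9*8/5)) = 1/(2089 + (-108 - 72/5)) = 1/(2089 - 612/5) = 1/(9833/5) = 5/9833 ≈ 0.00050849)
M - I(r + 4) = 5/9833 - (-8/3 + 4) = 5/9833 - 1*4/3 = 5/9833 - 4/3 = -39317/29499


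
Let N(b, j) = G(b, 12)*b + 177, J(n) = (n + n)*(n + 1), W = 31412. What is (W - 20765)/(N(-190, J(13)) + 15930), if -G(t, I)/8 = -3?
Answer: 1183/1283 ≈ 0.92206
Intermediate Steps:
G(t, I) = 24 (G(t, I) = -8*(-3) = 24)
J(n) = 2*n*(1 + n) (J(n) = (2*n)*(1 + n) = 2*n*(1 + n))
N(b, j) = 177 + 24*b (N(b, j) = 24*b + 177 = 177 + 24*b)
(W - 20765)/(N(-190, J(13)) + 15930) = (31412 - 20765)/((177 + 24*(-190)) + 15930) = 10647/((177 - 4560) + 15930) = 10647/(-4383 + 15930) = 10647/11547 = 10647*(1/11547) = 1183/1283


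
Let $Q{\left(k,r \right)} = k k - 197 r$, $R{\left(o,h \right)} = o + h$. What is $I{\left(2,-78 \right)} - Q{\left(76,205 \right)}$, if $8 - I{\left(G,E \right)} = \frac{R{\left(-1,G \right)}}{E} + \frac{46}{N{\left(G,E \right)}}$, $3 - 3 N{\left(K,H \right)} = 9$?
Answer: $\frac{2701921}{78} \approx 34640.0$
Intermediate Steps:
$R{\left(o,h \right)} = h + o$
$N{\left(K,H \right)} = -2$ ($N{\left(K,H \right)} = 1 - 3 = -2$)
$I{\left(G,E \right)} = 31 - \frac{-1 + G}{E}$ ($I{\left(G,E \right)} = 8 - \left(\frac{G - 1}{E} + \frac{46}{-2}\right) = 8 - \left(\frac{-1 + G}{E} + 46 \left(- \frac{1}{2}\right)\right) = 8 - \left(\frac{-1 + G}{E} - 23\right) = 8 - \left(-23 + \frac{-1 + G}{E}\right) = 8 + \left(23 - \frac{-1 + G}{E}\right) = 31 - \frac{-1 + G}{E}$)
$Q{\left(k,r \right)} = k^{2} - 197 r$
$I{\left(2,-78 \right)} - Q{\left(76,205 \right)} = \frac{1 - 2 + 31 \left(-78\right)}{-78} - \left(76^{2} - 40385\right) = - \frac{1 - 2 - 2418}{78} - \left(5776 - 40385\right) = \left(- \frac{1}{78}\right) \left(-2419\right) - -34609 = \frac{2419}{78} + 34609 = \frac{2701921}{78}$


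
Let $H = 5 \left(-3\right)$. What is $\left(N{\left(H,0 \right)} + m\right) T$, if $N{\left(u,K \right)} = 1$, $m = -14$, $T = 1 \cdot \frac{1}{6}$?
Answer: $- \frac{13}{6} \approx -2.1667$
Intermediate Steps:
$T = \frac{1}{6}$ ($T = 1 \cdot \frac{1}{6} = \frac{1}{6} \approx 0.16667$)
$H = -15$
$\left(N{\left(H,0 \right)} + m\right) T = \left(1 - 14\right) \frac{1}{6} = \left(-13\right) \frac{1}{6} = - \frac{13}{6}$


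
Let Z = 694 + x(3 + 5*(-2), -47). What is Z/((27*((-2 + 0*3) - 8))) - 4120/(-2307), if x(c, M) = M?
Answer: -126743/207630 ≈ -0.61043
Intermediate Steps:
Z = 647 (Z = 694 - 47 = 647)
Z/((27*((-2 + 0*3) - 8))) - 4120/(-2307) = 647/((27*((-2 + 0*3) - 8))) - 4120/(-2307) = 647/((27*((-2 + 0) - 8))) - 4120*(-1/2307) = 647/((27*(-2 - 8))) + 4120/2307 = 647/((27*(-10))) + 4120/2307 = 647/(-270) + 4120/2307 = 647*(-1/270) + 4120/2307 = -647/270 + 4120/2307 = -126743/207630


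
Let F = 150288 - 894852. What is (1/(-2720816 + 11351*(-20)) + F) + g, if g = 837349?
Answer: 273514963259/2947836 ≈ 92785.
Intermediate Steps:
F = -744564
(1/(-2720816 + 11351*(-20)) + F) + g = (1/(-2720816 + 11351*(-20)) - 744564) + 837349 = (1/(-2720816 - 227020) - 744564) + 837349 = (1/(-2947836) - 744564) + 837349 = (-1/2947836 - 744564) + 837349 = -2194852563505/2947836 + 837349 = 273514963259/2947836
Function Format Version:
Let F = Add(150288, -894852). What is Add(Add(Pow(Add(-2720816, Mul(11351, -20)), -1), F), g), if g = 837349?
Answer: Rational(273514963259, 2947836) ≈ 92785.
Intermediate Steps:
F = -744564
Add(Add(Pow(Add(-2720816, Mul(11351, -20)), -1), F), g) = Add(Add(Pow(Add(-2720816, Mul(11351, -20)), -1), -744564), 837349) = Add(Add(Pow(Add(-2720816, -227020), -1), -744564), 837349) = Add(Add(Pow(-2947836, -1), -744564), 837349) = Add(Add(Rational(-1, 2947836), -744564), 837349) = Add(Rational(-2194852563505, 2947836), 837349) = Rational(273514963259, 2947836)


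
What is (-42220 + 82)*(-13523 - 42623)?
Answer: 2365880148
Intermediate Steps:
(-42220 + 82)*(-13523 - 42623) = -42138*(-56146) = 2365880148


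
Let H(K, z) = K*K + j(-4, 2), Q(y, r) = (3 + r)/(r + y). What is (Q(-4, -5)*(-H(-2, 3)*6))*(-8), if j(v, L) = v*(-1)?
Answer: 256/3 ≈ 85.333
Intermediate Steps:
j(v, L) = -v
Q(y, r) = (3 + r)/(r + y)
H(K, z) = 4 + K**2 (H(K, z) = K*K - 1*(-4) = K**2 + 4 = 4 + K**2)
(Q(-4, -5)*(-H(-2, 3)*6))*(-8) = (((3 - 5)/(-5 - 4))*(-(4 + (-2)**2)*6))*(-8) = ((-2/(-9))*(-(4 + 4)*6))*(-8) = ((-1/9*(-2))*(-1*8*6))*(-8) = (2*(-8*6)/9)*(-8) = ((2/9)*(-48))*(-8) = -32/3*(-8) = 256/3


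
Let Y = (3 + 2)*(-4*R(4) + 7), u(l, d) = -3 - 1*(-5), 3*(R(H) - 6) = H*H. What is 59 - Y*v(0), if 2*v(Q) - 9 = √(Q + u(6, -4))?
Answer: 1843/2 + 575*√2/6 ≈ 1057.0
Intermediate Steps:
R(H) = 6 + H²/3 (R(H) = 6 + (H*H)/3 = 6 + H²/3)
u(l, d) = 2 (u(l, d) = -3 + 5 = 2)
v(Q) = 9/2 + √(2 + Q)/2 (v(Q) = 9/2 + √(Q + 2)/2 = 9/2 + √(2 + Q)/2)
Y = -575/3 (Y = (3 + 2)*(-4*(6 + (⅓)*4²) + 7) = 5*(-4*(6 + (⅓)*16) + 7) = 5*(-4*(6 + 16/3) + 7) = 5*(-4*34/3 + 7) = 5*(-136/3 + 7) = 5*(-115/3) = -575/3 ≈ -191.67)
59 - Y*v(0) = 59 - (-575)*(9/2 + √(2 + 0)/2)/3 = 59 - (-575)*(9/2 + √2/2)/3 = 59 - (-1725/2 - 575*√2/6) = 59 + (1725/2 + 575*√2/6) = 1843/2 + 575*√2/6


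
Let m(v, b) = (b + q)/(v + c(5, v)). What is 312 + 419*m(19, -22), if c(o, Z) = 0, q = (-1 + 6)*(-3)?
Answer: -9575/19 ≈ -503.95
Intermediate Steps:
q = -15 (q = 5*(-3) = -15)
m(v, b) = (-15 + b)/v (m(v, b) = (b - 15)/(v + 0) = (-15 + b)/v)
312 + 419*m(19, -22) = 312 + 419*((-15 - 22)/19) = 312 + 419*((1/19)*(-37)) = 312 + 419*(-37/19) = 312 - 15503/19 = -9575/19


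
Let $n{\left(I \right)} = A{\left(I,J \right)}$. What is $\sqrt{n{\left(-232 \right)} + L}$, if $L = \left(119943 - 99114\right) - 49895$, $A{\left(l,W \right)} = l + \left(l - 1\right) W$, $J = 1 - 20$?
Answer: $i \sqrt{24871} \approx 157.71 i$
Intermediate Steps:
$J = -19$ ($J = 1 - 20 = -19$)
$A{\left(l,W \right)} = l + W \left(-1 + l\right)$ ($A{\left(l,W \right)} = l + \left(-1 + l\right) W = l + W \left(-1 + l\right)$)
$n{\left(I \right)} = 19 - 18 I$ ($n{\left(I \right)} = I - -19 - 19 I = I + 19 - 19 I = 19 - 18 I$)
$L = -29066$ ($L = 20829 - 49895 = -29066$)
$\sqrt{n{\left(-232 \right)} + L} = \sqrt{\left(19 - -4176\right) - 29066} = \sqrt{\left(19 + 4176\right) - 29066} = \sqrt{4195 - 29066} = \sqrt{-24871} = i \sqrt{24871}$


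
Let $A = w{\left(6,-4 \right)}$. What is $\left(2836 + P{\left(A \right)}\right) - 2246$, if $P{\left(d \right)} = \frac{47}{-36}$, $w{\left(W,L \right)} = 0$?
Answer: $\frac{21193}{36} \approx 588.69$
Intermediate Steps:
$A = 0$
$P{\left(d \right)} = - \frac{47}{36}$ ($P{\left(d \right)} = 47 \left(- \frac{1}{36}\right) = - \frac{47}{36}$)
$\left(2836 + P{\left(A \right)}\right) - 2246 = \left(2836 - \frac{47}{36}\right) - 2246 = \frac{102049}{36} - 2246 = \frac{21193}{36}$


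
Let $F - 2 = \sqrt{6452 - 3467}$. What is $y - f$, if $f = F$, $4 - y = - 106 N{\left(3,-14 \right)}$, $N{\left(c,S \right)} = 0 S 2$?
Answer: $2 - \sqrt{2985} \approx -52.635$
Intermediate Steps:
$N{\left(c,S \right)} = 0$ ($N{\left(c,S \right)} = 0 \cdot 2 = 0$)
$F = 2 + \sqrt{2985}$ ($F = 2 + \sqrt{6452 - 3467} = 2 + \sqrt{2985} \approx 56.635$)
$y = 4$ ($y = 4 - \left(-106\right) 0 = 4 - 0 = 4 + 0 = 4$)
$f = 2 + \sqrt{2985} \approx 56.635$
$y - f = 4 - \left(2 + \sqrt{2985}\right) = 2 - \sqrt{2985}$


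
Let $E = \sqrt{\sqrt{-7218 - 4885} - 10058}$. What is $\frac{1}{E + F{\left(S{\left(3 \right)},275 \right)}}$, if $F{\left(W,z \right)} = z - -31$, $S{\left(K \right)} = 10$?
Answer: $\frac{1}{306 + \sqrt{-10058 + 7 i \sqrt{247}}} \approx 0.0029467 - 0.00096406 i$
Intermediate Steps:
$F{\left(W,z \right)} = 31 + z$ ($F{\left(W,z \right)} = z + 31 = 31 + z$)
$E = \sqrt{-10058 + 7 i \sqrt{247}}$ ($E = \sqrt{\sqrt{-12103} - 10058} = \sqrt{7 i \sqrt{247} - 10058} = \sqrt{-10058 + 7 i \sqrt{247}} \approx 0.5485 + 100.29 i$)
$\frac{1}{E + F{\left(S{\left(3 \right)},275 \right)}} = \frac{1}{\sqrt{-10058 + 7 i \sqrt{247}} + \left(31 + 275\right)} = \frac{1}{\sqrt{-10058 + 7 i \sqrt{247}} + 306} = \frac{1}{306 + \sqrt{-10058 + 7 i \sqrt{247}}}$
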